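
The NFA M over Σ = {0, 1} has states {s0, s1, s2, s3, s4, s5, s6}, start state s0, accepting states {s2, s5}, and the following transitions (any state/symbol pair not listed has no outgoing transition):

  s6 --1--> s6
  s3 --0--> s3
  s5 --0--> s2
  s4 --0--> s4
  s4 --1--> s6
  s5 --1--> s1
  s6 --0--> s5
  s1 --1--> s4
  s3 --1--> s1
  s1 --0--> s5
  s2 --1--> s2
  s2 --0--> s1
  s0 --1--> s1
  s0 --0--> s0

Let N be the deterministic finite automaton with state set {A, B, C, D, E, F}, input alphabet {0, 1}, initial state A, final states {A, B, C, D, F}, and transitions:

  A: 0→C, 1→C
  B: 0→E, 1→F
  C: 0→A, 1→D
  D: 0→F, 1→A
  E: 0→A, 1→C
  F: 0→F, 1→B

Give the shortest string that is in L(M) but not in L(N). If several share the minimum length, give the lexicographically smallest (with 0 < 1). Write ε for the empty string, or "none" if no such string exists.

The string 01010 is accepted by M but not by N.
No shorter string lies in the difference, and 01010 is the lexicographically first length-5 string in L(M) \ L(N).

01010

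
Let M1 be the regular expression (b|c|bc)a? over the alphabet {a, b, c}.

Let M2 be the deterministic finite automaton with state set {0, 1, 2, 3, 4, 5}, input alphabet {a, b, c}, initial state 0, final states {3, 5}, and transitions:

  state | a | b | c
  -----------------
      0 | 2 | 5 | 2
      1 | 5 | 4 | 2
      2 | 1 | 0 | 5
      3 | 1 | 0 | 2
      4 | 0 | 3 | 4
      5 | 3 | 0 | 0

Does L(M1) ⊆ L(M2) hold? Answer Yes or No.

The string c is in L(M1) but not in L(M2).
So L(M1) ⊄ L(M2).

No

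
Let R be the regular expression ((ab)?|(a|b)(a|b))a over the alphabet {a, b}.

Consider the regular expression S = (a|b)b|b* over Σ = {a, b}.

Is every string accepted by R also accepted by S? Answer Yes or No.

No

The string a is in L(R) but not in L(S).
So L(R) ⊄ L(S).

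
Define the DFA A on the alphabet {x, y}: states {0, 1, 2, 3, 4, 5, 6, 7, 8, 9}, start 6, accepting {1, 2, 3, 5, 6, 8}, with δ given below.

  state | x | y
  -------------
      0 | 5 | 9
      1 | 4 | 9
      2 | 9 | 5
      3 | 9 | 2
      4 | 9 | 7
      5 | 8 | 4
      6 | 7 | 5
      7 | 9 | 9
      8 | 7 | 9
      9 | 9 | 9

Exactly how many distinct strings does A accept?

The useful subgraph on states {5, 6, 8} is acyclic, so L(A) is finite; the longest accepting path visits 3 useful states, giving maximum string length 2.
Counting accepting paths from 6 by length: 1 of length 0, 1 of length 1, 1 of length 2. Total 3.

3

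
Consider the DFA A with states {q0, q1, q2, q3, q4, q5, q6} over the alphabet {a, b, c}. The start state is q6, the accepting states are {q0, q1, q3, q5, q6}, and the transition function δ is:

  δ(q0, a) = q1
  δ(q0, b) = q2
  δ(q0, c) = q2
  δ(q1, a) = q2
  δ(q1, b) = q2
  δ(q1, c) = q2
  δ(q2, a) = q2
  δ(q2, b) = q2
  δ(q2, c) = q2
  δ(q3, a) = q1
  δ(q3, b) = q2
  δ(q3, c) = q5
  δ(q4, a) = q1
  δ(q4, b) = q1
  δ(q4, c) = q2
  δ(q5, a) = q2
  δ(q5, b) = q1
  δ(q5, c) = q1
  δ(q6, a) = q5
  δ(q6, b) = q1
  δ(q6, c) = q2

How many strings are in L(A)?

5

The useful subgraph on states {q1, q5, q6} is acyclic, so L(A) is finite; the longest accepting path visits 3 useful states, giving maximum string length 2.
Counting accepting paths from q6 by length: 1 of length 0, 2 of length 1, 2 of length 2. Total 5.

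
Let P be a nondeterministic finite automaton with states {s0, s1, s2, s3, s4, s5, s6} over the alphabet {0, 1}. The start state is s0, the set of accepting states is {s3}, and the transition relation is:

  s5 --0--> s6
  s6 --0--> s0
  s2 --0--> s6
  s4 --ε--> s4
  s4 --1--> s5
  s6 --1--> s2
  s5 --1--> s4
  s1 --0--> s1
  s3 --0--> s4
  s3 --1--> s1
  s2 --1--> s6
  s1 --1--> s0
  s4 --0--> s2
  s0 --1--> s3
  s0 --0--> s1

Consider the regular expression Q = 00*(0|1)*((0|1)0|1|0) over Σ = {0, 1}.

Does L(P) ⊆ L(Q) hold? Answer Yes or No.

No

The string 1 is in L(P) but not in L(Q).
So L(P) ⊄ L(Q).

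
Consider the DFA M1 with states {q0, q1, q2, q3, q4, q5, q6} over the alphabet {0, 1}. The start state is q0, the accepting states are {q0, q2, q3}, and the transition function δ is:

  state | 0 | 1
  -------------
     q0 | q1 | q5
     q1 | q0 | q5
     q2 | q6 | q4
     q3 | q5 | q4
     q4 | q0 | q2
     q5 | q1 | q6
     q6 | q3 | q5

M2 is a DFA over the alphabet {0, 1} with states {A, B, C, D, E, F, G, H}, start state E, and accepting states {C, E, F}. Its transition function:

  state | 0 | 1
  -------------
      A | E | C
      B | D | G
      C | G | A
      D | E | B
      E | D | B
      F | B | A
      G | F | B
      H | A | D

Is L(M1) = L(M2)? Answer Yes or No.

Exploring the product automaton M1 × M2 from the start pair (q0, E), following both machines on each input symbol, reaches 7 state pairs: (q0, E), (q1, D), (q5, B), (q6, G), (q3, F), (q4, A), (q2, C).
M1 accepts in {q0, q2, q3} and M2 accepts in {C, E, F}. In every reachable pair the two components are either both accepting — (q0, E), (q3, F), (q2, C) — or both non-accepting, so no string is accepted by exactly one of the machines: L(M1) \ L(M2) and L(M2) \ L(M1) are both empty.
Hence every string is accepted by M1 iff it is accepted by M2, and the two languages coincide.

Yes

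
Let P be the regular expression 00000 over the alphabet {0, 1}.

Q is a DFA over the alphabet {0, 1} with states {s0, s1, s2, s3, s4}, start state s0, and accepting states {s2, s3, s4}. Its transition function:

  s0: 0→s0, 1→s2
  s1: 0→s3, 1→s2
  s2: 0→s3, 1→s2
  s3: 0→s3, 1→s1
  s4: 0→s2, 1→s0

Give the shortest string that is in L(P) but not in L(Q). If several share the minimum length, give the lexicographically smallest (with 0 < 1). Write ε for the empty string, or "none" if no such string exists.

The string 00000 is accepted by P but not by Q.
No shorter string lies in the difference, and 00000 is the lexicographically first length-5 string in L(P) \ L(Q).

00000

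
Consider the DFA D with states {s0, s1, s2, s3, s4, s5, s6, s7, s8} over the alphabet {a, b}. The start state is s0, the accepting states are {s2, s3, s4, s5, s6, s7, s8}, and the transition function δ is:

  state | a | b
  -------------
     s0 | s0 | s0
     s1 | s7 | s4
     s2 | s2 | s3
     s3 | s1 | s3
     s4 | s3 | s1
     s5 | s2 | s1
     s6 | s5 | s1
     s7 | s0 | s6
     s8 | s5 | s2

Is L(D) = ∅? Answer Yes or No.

Yes

The states reachable from the start state are {s0}.
None of the accepting states {s2, s3, s4, s5, s6, s7, s8} is reachable, so no string is accepted and L(D) = ∅.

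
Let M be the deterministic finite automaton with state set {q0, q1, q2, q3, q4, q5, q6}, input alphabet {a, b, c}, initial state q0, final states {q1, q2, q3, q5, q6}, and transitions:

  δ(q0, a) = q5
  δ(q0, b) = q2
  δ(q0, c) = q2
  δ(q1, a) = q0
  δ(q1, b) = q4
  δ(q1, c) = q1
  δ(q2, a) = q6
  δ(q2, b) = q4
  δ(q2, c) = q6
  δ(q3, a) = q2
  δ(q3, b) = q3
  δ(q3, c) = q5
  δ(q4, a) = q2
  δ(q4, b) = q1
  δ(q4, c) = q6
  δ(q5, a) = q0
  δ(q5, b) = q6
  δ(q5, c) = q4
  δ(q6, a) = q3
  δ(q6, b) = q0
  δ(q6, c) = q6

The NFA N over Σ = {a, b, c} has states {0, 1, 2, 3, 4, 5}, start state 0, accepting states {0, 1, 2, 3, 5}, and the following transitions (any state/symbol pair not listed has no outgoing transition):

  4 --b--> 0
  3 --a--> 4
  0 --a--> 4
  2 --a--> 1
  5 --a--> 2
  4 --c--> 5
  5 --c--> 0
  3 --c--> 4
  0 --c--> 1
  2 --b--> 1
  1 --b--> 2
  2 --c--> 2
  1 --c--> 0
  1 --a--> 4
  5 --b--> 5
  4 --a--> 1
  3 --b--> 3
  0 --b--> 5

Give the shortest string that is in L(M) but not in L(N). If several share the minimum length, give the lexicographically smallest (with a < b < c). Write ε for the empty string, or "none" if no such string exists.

The string a is accepted by M but not by N.
No shorter string lies in the difference, and a is the lexicographically first length-1 string in L(M) \ L(N).

a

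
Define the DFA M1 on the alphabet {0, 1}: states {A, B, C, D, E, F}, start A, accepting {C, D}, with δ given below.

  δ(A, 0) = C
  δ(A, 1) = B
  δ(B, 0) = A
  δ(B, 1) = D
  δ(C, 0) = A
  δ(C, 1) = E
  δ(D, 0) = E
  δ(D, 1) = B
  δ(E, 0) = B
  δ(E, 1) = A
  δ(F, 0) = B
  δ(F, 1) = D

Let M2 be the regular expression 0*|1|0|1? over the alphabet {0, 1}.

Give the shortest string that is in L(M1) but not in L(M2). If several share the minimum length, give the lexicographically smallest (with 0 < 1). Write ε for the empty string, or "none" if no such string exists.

The string 11 is accepted by M1 but not by M2.
No shorter string lies in the difference, and 11 is the lexicographically first length-2 string in L(M1) \ L(M2).

11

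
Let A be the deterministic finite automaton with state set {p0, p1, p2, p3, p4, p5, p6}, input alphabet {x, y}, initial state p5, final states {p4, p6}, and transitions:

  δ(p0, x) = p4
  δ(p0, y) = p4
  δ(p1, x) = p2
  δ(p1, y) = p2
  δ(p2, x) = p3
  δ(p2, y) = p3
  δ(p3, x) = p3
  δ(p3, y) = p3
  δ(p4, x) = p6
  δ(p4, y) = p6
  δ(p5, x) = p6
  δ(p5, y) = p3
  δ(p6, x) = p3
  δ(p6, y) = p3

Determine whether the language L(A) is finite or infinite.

finite

The useful states (reachable from p5 and able to reach an accepting state) are {p5, p6}.
Restricted to these states the transition graph has no cycle, so every accepting path has bounded length and L is finite.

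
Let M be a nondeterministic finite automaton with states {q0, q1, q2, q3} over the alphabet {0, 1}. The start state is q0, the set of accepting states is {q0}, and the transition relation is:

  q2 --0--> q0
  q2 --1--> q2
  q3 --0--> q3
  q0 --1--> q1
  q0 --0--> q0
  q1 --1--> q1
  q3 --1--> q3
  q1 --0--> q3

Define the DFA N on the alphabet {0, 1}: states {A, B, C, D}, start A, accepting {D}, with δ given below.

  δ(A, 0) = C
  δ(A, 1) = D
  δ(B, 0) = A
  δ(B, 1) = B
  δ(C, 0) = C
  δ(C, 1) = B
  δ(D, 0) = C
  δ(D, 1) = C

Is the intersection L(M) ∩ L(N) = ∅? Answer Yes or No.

Yes

Exploring the product automaton M × N from the start pair (q0, A), following both machines on each input symbol, reaches 9 state pairs: (q0, A), (q0, C), (q1, D), (q1, B), (q3, C), (q1, C), (q3, A), (q3, B), (q3, D).
M accepts in {q0} and N accepts in {D}; no reachable pair has both components accepting, so no string drives both machines to acceptance simultaneously and L(M) ∩ L(N) = ∅.
So no string is accepted by both, and the intersection is empty.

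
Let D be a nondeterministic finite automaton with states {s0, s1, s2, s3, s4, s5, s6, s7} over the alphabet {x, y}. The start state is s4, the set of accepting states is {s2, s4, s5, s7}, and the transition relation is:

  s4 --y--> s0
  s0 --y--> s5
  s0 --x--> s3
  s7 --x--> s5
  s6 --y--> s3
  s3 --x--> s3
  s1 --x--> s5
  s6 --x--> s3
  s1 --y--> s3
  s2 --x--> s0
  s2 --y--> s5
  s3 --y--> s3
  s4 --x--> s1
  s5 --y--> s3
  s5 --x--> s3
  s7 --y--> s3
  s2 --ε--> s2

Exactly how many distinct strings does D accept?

3

The useful subgraph on states {s0, s1, s4, s5} is acyclic, so L(D) is finite; the longest accepting path visits 3 useful states, giving maximum string length 2.
Counting accepting paths from s4 by length: 1 of length 0, 2 of length 2. Total 3.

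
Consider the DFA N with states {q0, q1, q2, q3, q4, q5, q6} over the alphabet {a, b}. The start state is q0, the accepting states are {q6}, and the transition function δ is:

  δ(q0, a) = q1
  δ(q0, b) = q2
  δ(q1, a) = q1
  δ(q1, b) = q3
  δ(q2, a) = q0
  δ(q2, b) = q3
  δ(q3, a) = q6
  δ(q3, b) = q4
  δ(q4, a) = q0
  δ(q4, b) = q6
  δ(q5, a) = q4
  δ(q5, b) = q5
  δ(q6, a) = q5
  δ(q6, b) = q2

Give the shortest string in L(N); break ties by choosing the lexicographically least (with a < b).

aba

A breadth-first search from q0 reaches an accepting state first via the path q0 → q1 → q3 → q6 on input aba.
No string of length < 3 is accepted (BFS exhausts all shorter strings without reaching an accepting state), and aba is the lexicographically least accepting string of length 3.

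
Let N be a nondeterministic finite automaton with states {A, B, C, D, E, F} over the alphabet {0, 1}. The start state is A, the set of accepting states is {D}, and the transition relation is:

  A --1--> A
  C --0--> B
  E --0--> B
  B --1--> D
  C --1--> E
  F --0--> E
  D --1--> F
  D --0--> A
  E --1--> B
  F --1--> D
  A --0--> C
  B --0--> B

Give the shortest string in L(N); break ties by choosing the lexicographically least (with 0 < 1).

001

A breadth-first search from A reaches an accepting state first via the path A → C → B → D on input 001.
No string of length < 3 is accepted (BFS exhausts all shorter strings without reaching an accepting state), and 001 is the lexicographically least accepting string of length 3.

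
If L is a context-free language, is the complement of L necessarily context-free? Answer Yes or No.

No

CFLs are closed under union, so if they were also closed under complement they would be closed under intersection by De Morgan (L₁ ∩ L₂ is the complement of the union of the complements). But {aⁿbⁿcᵐ} ∩ {aᵐbⁿcⁿ} = {aⁿbⁿcⁿ} is not context-free although both operands are.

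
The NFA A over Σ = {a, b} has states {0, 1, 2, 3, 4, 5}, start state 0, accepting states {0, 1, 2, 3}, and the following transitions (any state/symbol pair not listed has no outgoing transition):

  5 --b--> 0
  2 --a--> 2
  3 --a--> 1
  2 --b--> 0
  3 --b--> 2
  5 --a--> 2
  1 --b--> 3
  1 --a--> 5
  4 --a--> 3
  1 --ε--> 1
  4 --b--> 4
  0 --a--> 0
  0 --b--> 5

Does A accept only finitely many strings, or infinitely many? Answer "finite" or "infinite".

infinite

State 0 is reachable from the start and can reach an accepting state, and it lies on the cycle 0 → 0.
Traversing that cycle any number of times yields accepted strings of unbounded length, so the language is infinite.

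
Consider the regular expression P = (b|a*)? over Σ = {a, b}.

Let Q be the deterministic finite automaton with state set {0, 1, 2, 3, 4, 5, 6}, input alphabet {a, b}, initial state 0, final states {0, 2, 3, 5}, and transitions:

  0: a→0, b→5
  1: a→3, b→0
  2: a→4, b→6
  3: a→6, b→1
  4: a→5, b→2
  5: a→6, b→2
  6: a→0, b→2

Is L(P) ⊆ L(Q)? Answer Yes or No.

Yes

Converting the expression P to a DFA (subset construction, then merging equivalent states) gives the minimal DFA with states {p0, p1, p2, p3}, start state p0, accepting states {p0, p1, p2} and transitions p0: a→p1, b→p2; p1: a→p1, b→p3; p2: a→p3, b→p3; p3: a→p3, b→p3.
Exploring the product automaton P × Q from the start pair (p0, 0), following both machines on each input symbol, reaches 8 state pairs: (p0, 0), (p1, 0), (p2, 5), (p3, 5), (p3, 6), (p3, 2), (p3, 0), (p3, 4).
P accepts in {p0, p1, p2} and Q accepts in {0, 2, 3, 5}. The reachable pairs whose P-component is accepting are (p0, 0), (p1, 0), (p2, 5); in each of them the Q-component is accepting too, so the product for L(P) \ L(Q) (P-component accepting, Q-component rejecting) has no reachable accepting pair and the difference is empty.
Hence every string in L(P) is also in L(Q).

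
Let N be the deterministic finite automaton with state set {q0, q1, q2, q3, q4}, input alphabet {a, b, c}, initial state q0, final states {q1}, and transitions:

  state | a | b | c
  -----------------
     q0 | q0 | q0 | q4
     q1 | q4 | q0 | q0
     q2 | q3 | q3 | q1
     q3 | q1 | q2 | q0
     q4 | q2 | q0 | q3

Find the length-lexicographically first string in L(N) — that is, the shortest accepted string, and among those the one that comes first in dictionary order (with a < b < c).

A breadth-first search from q0 reaches an accepting state first via the path q0 → q4 → q2 → q1 on input cac.
No string of length < 3 is accepted (BFS exhausts all shorter strings without reaching an accepting state), and cac is the lexicographically least accepting string of length 3.

cac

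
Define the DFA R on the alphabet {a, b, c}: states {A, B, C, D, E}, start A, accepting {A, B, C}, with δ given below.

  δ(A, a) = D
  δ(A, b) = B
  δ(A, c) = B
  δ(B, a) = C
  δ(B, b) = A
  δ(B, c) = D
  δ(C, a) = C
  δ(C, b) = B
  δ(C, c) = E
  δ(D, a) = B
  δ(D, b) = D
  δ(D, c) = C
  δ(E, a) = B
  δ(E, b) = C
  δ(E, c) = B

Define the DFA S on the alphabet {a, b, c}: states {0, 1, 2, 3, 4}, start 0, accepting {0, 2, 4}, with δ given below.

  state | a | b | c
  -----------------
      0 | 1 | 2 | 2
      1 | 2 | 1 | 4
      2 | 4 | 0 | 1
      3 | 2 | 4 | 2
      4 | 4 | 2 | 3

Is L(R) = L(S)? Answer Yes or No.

Exploring the product automaton R × S from the start pair (A, 0), following both machines on each input symbol, reaches 5 state pairs: (A, 0), (D, 1), (B, 2), (C, 4), (E, 3).
R accepts in {A, B, C} and S accepts in {0, 2, 4}. In every reachable pair the two components are either both accepting — (A, 0), (B, 2), (C, 4) — or both non-accepting, so no string is accepted by exactly one of the machines: L(R) \ L(S) and L(S) \ L(R) are both empty.
Hence every string is accepted by R iff it is accepted by S, and the two languages coincide.

Yes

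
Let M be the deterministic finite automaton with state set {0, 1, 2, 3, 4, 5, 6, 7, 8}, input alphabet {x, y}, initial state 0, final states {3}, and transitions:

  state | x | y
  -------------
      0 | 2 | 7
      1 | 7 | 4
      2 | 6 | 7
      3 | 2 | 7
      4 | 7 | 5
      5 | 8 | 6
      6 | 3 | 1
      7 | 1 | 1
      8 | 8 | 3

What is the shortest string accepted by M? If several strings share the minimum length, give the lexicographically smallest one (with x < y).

A breadth-first search from 0 reaches an accepting state first via the path 0 → 2 → 6 → 3 on input xxx.
No string of length < 3 is accepted (BFS exhausts all shorter strings without reaching an accepting state), and xxx is the lexicographically least accepting string of length 3.

xxx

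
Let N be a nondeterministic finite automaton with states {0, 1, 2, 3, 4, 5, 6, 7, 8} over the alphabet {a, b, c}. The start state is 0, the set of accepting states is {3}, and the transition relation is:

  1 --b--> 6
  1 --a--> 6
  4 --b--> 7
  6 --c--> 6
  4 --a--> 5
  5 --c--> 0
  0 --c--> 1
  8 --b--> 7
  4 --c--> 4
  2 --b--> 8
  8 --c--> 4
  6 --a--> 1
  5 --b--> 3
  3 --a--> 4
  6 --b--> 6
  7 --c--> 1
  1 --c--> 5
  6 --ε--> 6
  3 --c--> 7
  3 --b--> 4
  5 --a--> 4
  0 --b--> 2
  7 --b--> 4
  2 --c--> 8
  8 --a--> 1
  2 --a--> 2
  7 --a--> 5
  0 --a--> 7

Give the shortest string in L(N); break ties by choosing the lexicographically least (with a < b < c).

aab

A breadth-first search from 0 reaches an accepting state first via the path 0 → 7 → 5 → 3 on input aab.
No string of length < 3 is accepted (BFS exhausts all shorter strings without reaching an accepting state), and aab is the lexicographically least accepting string of length 3.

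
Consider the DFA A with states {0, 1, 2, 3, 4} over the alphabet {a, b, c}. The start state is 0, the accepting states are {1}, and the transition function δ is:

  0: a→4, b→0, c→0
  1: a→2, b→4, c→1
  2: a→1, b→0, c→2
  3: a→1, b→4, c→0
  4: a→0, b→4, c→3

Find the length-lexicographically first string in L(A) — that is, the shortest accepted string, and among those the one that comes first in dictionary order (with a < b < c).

aca

A breadth-first search from 0 reaches an accepting state first via the path 0 → 4 → 3 → 1 on input aca.
No string of length < 3 is accepted (BFS exhausts all shorter strings without reaching an accepting state), and aca is the lexicographically least accepting string of length 3.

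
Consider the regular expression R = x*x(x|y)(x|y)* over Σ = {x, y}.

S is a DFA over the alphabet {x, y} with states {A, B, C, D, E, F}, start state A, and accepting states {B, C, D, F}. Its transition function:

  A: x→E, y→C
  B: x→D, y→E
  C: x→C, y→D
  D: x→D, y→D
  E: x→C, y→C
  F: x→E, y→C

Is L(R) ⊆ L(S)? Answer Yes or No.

Converting the expression R to a DFA (subset construction, then merging equivalent states) gives the minimal DFA with states {r0, r1, r2, r3}, start state r0, accepting states {r3} and transitions r0: x→r1, y→r2; r1: x→r3, y→r3; r2: x→r2, y→r2; r3: x→r3, y→r3.
Exploring the product automaton R × S from the start pair (r0, A), following both machines on each input symbol, reaches 6 state pairs: (r0, A), (r1, E), (r2, C), (r3, C), (r2, D), (r3, D).
R accepts in {r3} and S accepts in {B, C, D, F}. The reachable pairs whose R-component is accepting are (r3, C), (r3, D); in each of them the S-component is accepting too, so the product for L(R) \ L(S) (R-component accepting, S-component rejecting) has no reachable accepting pair and the difference is empty.
Hence every string in L(R) is also in L(S).

Yes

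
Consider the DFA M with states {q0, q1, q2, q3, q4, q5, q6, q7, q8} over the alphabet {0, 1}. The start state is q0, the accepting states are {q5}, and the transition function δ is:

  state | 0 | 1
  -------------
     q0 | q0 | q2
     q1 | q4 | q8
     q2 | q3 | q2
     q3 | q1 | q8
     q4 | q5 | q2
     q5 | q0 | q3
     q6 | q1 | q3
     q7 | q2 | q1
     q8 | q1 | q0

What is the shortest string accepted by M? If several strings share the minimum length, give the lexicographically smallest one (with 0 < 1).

10000

A breadth-first search from q0 reaches an accepting state first via the path q0 → q2 → q3 → q1 → q4 → q5 on input 10000.
No string of length < 5 is accepted (BFS exhausts all shorter strings without reaching an accepting state), and 10000 is the lexicographically least accepting string of length 5.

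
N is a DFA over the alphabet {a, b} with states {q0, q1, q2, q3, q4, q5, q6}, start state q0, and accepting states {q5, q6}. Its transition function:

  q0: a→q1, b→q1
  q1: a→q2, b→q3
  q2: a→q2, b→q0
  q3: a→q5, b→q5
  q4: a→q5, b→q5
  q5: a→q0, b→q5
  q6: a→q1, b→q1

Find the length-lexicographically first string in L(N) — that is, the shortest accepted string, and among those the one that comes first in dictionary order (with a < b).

aba

A breadth-first search from q0 reaches an accepting state first via the path q0 → q1 → q3 → q5 on input aba.
No string of length < 3 is accepted (BFS exhausts all shorter strings without reaching an accepting state), and aba is the lexicographically least accepting string of length 3.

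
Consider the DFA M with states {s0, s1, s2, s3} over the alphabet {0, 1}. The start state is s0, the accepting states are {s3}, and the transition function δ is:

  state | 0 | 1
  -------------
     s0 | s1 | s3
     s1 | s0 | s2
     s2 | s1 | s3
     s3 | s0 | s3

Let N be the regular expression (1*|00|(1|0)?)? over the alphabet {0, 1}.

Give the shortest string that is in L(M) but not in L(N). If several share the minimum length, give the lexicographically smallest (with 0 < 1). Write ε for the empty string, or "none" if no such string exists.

The string 001 is accepted by M but not by N.
No shorter string lies in the difference, and 001 is the lexicographically first length-3 string in L(M) \ L(N).

001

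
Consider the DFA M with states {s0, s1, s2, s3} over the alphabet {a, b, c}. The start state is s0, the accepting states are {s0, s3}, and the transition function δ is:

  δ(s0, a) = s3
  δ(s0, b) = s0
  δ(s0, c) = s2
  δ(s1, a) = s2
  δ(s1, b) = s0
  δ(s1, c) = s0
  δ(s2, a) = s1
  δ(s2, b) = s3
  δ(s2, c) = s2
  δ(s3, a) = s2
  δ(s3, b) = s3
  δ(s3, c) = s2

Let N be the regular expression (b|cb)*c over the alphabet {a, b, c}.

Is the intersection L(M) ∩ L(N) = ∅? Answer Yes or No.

Converting the expression N to a DFA (subset construction, then merging equivalent states) gives the minimal DFA with states {n0, n1, n2}, start state n0, accepting states {n2} and transitions n0: a→n1, b→n0, c→n2; n1: a→n1, b→n1, c→n1; n2: a→n1, b→n0, c→n1.
Exploring the product automaton M × N from the start pair (s0, n0), following both machines on each input symbol, reaches 7 state pairs: (s0, n0), (s3, n1), (s2, n2), (s2, n1), (s1, n1), (s3, n0), (s0, n1).
M accepts in {s0, s3} and N accepts in {n2}; no reachable pair has both components accepting, so no string drives both machines to acceptance simultaneously and L(M) ∩ L(N) = ∅.
So no string is accepted by both, and the intersection is empty.

Yes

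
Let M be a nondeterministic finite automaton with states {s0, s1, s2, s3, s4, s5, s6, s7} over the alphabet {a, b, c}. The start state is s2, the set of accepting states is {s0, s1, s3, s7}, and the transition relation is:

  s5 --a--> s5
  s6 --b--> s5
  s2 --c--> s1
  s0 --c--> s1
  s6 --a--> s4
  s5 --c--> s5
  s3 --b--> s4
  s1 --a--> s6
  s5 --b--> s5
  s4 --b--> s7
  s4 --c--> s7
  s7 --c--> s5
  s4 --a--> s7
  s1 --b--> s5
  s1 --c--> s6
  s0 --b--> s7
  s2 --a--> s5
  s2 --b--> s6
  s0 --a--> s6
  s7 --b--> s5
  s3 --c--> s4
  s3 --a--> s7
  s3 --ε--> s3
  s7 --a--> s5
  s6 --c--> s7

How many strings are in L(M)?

The useful subgraph on states {s1, s2, s4, s6, s7} is acyclic, so L(M) is finite; the longest accepting path visits 5 useful states, giving maximum string length 4.
Counting accepting paths from s2 by length: 1 of length 1, 1 of length 2, 5 of length 3, 6 of length 4. Total 13.

13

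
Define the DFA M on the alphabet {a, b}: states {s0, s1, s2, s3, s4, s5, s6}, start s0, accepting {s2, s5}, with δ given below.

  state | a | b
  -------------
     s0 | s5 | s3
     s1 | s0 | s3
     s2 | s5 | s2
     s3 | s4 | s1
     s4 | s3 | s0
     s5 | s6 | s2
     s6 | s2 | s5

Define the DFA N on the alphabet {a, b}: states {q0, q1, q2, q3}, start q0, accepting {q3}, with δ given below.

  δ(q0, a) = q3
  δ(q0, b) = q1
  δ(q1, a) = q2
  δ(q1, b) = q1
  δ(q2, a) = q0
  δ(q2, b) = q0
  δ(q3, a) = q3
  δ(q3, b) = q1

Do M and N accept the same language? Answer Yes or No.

The string ab is accepted by M but rejected by N.
So L(M) ≠ L(N).

No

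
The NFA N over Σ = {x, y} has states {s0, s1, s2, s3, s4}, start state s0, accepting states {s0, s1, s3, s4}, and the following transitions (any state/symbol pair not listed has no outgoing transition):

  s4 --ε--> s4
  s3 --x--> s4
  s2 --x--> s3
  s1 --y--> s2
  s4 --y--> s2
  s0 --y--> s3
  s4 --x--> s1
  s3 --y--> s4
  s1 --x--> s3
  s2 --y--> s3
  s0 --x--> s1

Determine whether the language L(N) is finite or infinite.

infinite

State s1 is reachable from the start and can reach an accepting state, and it lies on the cycle s1 → s2 → s3 → s4 → s1.
Traversing that cycle any number of times yields accepted strings of unbounded length, so the language is infinite.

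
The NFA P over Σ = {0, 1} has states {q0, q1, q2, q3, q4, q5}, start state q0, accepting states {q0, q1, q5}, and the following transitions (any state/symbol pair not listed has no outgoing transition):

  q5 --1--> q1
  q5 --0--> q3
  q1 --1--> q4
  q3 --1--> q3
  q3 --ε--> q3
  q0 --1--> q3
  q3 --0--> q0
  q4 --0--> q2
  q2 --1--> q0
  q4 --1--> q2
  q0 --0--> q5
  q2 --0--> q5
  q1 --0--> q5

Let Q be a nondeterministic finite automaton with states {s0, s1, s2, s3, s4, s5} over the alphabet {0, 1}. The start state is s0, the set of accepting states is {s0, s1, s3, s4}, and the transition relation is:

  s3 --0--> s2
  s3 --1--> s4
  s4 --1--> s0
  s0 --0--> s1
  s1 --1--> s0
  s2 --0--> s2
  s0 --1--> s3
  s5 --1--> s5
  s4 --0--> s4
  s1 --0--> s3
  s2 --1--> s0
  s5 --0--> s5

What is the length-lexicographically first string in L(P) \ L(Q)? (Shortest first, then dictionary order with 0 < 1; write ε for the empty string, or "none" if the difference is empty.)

10

The string 10 is accepted by P but not by Q.
No shorter string lies in the difference, and 10 is the lexicographically first length-2 string in L(P) \ L(Q).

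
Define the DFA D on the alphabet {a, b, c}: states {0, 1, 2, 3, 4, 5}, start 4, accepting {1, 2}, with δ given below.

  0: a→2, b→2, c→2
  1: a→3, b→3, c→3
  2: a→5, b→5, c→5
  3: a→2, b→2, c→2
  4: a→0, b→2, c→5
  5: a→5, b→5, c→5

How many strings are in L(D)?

The useful subgraph on states {0, 2, 4} is acyclic, so L(D) is finite; the longest accepting path visits 3 useful states, giving maximum string length 2.
Counting accepting paths from 4 by length: 1 of length 1, 3 of length 2. Total 4.

4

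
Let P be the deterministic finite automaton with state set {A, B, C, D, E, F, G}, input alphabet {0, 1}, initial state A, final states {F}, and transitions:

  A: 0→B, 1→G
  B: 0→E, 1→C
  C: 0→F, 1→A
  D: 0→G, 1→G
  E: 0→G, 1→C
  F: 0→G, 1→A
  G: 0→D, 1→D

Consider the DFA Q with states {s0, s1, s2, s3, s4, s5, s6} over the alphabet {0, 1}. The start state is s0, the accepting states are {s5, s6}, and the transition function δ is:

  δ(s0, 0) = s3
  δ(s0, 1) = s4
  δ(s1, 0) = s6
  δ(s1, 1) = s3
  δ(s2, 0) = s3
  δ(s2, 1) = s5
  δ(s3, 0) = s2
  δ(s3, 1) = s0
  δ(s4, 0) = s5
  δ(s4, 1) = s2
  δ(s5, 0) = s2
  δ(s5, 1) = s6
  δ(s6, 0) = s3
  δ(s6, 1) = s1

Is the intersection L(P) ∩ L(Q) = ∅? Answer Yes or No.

The string 011011010 is accepted by both P and Q.
Hence L(P) ∩ L(Q) ≠ ∅.

No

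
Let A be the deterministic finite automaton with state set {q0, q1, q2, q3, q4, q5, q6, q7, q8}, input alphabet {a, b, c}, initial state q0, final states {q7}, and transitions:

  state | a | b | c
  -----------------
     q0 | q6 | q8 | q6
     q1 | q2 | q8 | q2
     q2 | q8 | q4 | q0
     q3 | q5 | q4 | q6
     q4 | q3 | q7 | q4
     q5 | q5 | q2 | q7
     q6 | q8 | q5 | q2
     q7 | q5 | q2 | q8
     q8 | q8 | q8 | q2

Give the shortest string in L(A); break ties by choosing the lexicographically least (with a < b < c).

A breadth-first search from q0 reaches an accepting state first via the path q0 → q6 → q5 → q7 on input abc.
No string of length < 3 is accepted (BFS exhausts all shorter strings without reaching an accepting state), and abc is the lexicographically least accepting string of length 3.

abc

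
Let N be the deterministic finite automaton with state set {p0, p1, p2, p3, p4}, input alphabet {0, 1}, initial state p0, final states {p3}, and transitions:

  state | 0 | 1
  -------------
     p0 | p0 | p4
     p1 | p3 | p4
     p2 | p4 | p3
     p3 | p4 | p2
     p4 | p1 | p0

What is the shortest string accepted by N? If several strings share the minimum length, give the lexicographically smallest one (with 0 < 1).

A breadth-first search from p0 reaches an accepting state first via the path p0 → p4 → p1 → p3 on input 100.
No string of length < 3 is accepted (BFS exhausts all shorter strings without reaching an accepting state), and 100 is the lexicographically least accepting string of length 3.

100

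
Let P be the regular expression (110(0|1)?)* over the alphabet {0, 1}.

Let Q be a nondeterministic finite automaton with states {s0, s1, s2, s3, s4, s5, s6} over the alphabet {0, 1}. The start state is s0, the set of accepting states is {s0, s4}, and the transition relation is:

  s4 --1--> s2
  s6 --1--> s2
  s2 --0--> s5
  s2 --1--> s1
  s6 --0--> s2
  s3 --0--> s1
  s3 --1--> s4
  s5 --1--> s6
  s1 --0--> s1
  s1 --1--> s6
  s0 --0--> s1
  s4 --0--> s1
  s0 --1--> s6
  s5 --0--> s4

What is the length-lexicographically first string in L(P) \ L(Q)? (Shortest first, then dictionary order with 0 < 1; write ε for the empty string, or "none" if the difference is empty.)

110

The string 110 is accepted by P but not by Q.
No shorter string lies in the difference, and 110 is the lexicographically first length-3 string in L(P) \ L(Q).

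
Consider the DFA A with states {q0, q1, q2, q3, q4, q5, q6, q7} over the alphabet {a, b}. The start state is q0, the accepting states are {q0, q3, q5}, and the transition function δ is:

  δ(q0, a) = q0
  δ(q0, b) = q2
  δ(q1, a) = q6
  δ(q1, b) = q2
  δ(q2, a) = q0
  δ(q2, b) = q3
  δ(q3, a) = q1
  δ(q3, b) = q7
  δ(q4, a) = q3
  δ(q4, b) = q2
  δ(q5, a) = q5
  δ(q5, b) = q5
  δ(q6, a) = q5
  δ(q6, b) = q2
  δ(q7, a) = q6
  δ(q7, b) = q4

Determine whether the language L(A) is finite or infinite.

State q0 is reachable from the start and can reach an accepting state, and it lies on the cycle q0 → q0.
Traversing that cycle any number of times yields accepted strings of unbounded length, so the language is infinite.

infinite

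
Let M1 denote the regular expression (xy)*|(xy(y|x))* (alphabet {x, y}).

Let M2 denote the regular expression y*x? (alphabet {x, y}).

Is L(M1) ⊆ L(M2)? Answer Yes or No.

No

The string xy is in L(M1) but not in L(M2).
So L(M1) ⊄ L(M2).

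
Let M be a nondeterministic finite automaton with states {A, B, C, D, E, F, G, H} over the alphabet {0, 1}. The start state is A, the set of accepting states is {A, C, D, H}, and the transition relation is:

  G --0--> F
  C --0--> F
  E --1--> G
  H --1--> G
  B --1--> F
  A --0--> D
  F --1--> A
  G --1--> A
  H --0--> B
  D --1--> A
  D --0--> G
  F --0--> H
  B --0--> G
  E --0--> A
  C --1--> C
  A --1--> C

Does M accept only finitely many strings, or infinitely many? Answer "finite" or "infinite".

State C is reachable from the start and can reach an accepting state, and it lies on the cycle C → C.
Traversing that cycle any number of times yields accepted strings of unbounded length, so the language is infinite.

infinite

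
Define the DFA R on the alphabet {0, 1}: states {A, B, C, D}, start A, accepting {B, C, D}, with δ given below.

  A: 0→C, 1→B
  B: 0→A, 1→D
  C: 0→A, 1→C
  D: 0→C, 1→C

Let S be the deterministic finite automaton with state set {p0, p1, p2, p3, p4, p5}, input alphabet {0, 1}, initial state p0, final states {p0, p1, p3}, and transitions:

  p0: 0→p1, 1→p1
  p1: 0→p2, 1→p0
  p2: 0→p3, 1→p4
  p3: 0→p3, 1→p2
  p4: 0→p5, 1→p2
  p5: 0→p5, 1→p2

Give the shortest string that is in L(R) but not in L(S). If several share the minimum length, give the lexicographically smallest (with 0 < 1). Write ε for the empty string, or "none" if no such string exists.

001

The string 001 is accepted by R but not by S.
No shorter string lies in the difference, and 001 is the lexicographically first length-3 string in L(R) \ L(S).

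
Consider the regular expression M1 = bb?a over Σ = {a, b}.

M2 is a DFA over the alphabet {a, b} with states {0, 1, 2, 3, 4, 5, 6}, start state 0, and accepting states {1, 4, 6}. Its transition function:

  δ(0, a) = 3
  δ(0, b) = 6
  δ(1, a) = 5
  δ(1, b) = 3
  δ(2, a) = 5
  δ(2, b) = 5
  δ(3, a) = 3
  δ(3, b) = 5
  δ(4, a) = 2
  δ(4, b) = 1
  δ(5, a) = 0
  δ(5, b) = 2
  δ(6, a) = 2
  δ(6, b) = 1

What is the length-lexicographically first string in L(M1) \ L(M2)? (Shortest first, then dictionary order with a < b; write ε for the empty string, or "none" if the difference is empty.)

ba

The string ba is accepted by M1 but not by M2.
No shorter string lies in the difference, and ba is the lexicographically first length-2 string in L(M1) \ L(M2).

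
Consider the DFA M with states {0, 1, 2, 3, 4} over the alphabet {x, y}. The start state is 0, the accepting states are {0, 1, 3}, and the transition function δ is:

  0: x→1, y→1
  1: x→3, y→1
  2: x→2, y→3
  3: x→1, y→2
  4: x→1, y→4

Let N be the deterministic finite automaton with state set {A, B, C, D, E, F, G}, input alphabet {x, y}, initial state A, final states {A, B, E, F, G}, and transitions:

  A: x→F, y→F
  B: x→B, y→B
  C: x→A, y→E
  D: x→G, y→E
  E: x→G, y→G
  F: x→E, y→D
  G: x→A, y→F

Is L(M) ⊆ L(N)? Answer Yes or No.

No

The string xy is in L(M) but not in L(N).
So L(M) ⊄ L(N).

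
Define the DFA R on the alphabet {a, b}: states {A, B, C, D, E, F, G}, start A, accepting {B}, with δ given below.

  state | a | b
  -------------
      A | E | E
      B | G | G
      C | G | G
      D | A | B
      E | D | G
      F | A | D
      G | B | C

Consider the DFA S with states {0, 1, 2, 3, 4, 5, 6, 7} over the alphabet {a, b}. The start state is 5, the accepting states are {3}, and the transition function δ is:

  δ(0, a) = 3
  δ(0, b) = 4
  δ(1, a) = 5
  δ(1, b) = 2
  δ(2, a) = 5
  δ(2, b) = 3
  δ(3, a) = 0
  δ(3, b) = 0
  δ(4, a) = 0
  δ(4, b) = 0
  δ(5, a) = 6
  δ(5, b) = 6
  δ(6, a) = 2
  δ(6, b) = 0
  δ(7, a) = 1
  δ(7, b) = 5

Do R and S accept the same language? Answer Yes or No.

Yes

Exploring the product automaton R × S from the start pair (A, 5), following both machines on each input symbol, reaches 6 state pairs: (A, 5), (E, 6), (D, 2), (G, 0), (B, 3), (C, 4).
R accepts in {B} and S accepts in {3}. In every reachable pair the two components are either both accepting — (B, 3) — or both non-accepting, so no string is accepted by exactly one of the machines: L(R) \ L(S) and L(S) \ L(R) are both empty.
Hence every string is accepted by R iff it is accepted by S, and the two languages coincide.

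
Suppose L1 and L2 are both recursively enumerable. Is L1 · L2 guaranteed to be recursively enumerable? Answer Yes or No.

Yes

Dovetail over all split points of the input and all step bounds t = 1, 2, …, simulating the recogniser for L₁ on the prefix and the recogniser for L₂ on the suffix for t steps; accept if for some split both accept.
So the recursively enumerable languages are closed under concatenation.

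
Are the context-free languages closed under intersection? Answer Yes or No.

No

{aⁿbⁿcᵐ : m,n≥0} and {aᵐbⁿcⁿ : m,n≥0} are both context-free, but their intersection {aⁿbⁿcⁿ : n≥0} is not (pumping lemma).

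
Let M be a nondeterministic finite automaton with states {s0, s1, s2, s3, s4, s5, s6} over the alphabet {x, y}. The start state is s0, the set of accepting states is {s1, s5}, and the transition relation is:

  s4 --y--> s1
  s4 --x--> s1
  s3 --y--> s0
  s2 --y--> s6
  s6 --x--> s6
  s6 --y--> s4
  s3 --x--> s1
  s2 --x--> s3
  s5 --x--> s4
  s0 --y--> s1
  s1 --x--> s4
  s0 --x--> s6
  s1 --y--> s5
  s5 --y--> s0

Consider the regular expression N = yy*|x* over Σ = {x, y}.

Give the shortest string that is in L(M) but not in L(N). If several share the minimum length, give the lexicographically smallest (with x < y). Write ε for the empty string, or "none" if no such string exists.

xyx

The string xyx is accepted by M but not by N.
No shorter string lies in the difference, and xyx is the lexicographically first length-3 string in L(M) \ L(N).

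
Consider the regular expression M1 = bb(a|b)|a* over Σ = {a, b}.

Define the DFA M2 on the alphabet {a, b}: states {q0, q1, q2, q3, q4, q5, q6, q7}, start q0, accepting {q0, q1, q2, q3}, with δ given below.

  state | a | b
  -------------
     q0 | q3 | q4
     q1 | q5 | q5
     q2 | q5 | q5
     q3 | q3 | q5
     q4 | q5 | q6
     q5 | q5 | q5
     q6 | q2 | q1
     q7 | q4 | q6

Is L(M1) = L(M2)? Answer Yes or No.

Converting the expression M1 to a DFA (subset construction, then merging equivalent states) gives the minimal DFA with states {r0, r1, r2, r3, r4, r5}, start state r0, accepting states {r0, r1, r5} and transitions r0: a→r1, b→r2; r1: a→r1, b→r3; r2: a→r3, b→r4; r3: a→r3, b→r3; r4: a→r5, b→r5; r5: a→r3, b→r3.
Exploring the product automaton M1 × M2 from the start pair (r0, q0), following both machines on each input symbol, reaches 7 state pairs: (r0, q0), (r1, q3), (r2, q4), (r3, q5), (r4, q6), (r5, q2), (r5, q1).
M1 accepts in {r0, r1, r5} and M2 accepts in {q0, q1, q2, q3}. In every reachable pair the two components are either both accepting — (r0, q0), (r1, q3), (r5, q2), (r5, q1) — or both non-accepting, so no string is accepted by exactly one of the machines: L(M1) \ L(M2) and L(M2) \ L(M1) are both empty.
Hence every string is accepted by M1 iff it is accepted by M2, and the two languages coincide.

Yes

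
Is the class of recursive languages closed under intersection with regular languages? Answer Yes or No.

A regular language is decidable (simulate its DFA), so run that check and the decider for L and accept iff both accept; everything halts.
So the recursive languages are closed under intersection with a regular language.

Yes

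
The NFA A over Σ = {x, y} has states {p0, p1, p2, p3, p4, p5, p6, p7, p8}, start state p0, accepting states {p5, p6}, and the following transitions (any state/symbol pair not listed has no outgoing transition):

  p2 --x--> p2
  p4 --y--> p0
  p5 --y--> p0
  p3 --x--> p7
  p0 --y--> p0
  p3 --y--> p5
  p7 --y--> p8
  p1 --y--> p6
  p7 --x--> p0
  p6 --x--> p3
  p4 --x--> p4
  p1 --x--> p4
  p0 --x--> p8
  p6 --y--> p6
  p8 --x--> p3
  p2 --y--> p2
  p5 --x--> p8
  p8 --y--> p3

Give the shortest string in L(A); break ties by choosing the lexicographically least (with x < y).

xxy

A breadth-first search from p0 reaches an accepting state first via the path p0 → p8 → p3 → p5 on input xxy.
No string of length < 3 is accepted (BFS exhausts all shorter strings without reaching an accepting state), and xxy is the lexicographically least accepting string of length 3.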